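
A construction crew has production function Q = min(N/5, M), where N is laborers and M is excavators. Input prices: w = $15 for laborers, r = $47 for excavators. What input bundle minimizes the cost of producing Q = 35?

With a fixed-proportions technology, the cost-minimizing bundle uses no slack in either input: N/5 = M = Q.
So N = 5·35 = 175 and M = 35.

N* = 175, M* = 35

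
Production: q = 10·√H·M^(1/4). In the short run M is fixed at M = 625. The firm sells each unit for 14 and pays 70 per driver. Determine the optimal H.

H* = 25

With M = 625, MP_H = (1/2)·10·H^(-1/2)·625^(1/4) = 25·H^(-1/2).
Profit maximization for a price taker requires P·MP_H = w: 14·25·H^(-1/2) = 70.
So H^(-1/2) = 0.2, which gives H = 25.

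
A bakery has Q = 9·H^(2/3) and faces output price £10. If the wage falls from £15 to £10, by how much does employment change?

ΔH = 152

From P·MP_H = w with MP_H = 6·H^(-1/3), the labor demand is H(w) = (60/w)^(3).
At w = 15: H = 64. At w = 10: H = 216.
ΔH = 216 − 64 = 152.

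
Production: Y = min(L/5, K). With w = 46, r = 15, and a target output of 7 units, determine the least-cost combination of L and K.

With a fixed-proportions technology, the cost-minimizing bundle uses no slack in either input: L/5 = K = Y.
So L = 5·7 = 35 and K = 7.

L* = 35, K* = 7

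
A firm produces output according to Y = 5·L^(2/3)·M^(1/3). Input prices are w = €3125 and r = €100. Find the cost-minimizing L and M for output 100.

L* = 8, M* = 125

Cost minimization requires the marginal rate of technical substitution to equal the input-price ratio: MP_L/MP_M = w/r.
Here MP_L/MP_M = (2/3)·(M/L)/(1/3) = 2·(M/L). Setting this equal to 3125/100 = 31.25 gives M = 15.625L.
Substituting into Y = 100: 5·L^(2/3)·(15.625L)^(1/3) = 100.
Solving, L = 8 and M = 125.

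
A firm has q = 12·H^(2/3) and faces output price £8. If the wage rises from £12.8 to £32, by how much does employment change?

ΔH = -117

From P·MP_H = w with MP_H = 8·H^(-1/3), the labor demand is H(w) = (64/w)^(3).
At w = 12.8: H = 125. At w = 32: H = 8.
ΔH = 8 − 125 = -117.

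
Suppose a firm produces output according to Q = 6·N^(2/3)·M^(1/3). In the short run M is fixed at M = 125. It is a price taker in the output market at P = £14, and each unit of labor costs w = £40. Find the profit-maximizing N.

N* = 343

With M = 125, MP_N = (2/3)·6·N^(-1/3)·125^(1/3) = 20·N^(-1/3).
Profit maximization for a price taker requires P·MP_N = w: 14·20·N^(-1/3) = 40.
So N^(-1/3) = 1/7, which gives N = 343.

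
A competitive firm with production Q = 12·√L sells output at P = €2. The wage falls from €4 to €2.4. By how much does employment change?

From P·MP_L = w with MP_L = 6·L^(-1/2), the labor demand is L(w) = (12/w)^(2).
At w = 4: L = 9. At w = 2.4: L = 25.
ΔL = 25 − 9 = 16.

ΔL = 16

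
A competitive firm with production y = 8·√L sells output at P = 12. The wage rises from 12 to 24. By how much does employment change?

From P·MP_L = w with MP_L = 4·L^(-1/2), the labor demand is L(w) = (48/w)^(2).
At w = 12: L = 16. At w = 24: L = 4.
ΔL = 4 − 16 = -12.

ΔL = -12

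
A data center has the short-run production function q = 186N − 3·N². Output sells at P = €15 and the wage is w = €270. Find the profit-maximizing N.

N* = 28

The marginal product of N is MP_N = 186 − 6N.
A price-taking firm hires until the value of the marginal product equals the wage: P·MP_N = w, so 15·(186 − 6N) = 270.
Then 186 − 6N = 18, giving N = 28.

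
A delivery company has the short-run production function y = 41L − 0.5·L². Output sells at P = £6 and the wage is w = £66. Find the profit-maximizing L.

The marginal product of L is MP_L = 41 − L.
A price-taking firm hires until the value of the marginal product equals the wage: P·MP_L = w, so 6·(41 − L) = 66.
Then 41 − L = 11, giving L = 30.

L* = 30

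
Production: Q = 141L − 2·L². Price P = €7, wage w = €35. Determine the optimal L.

L* = 34

The marginal product of L is MP_L = 141 − 4L.
A price-taking firm hires until the value of the marginal product equals the wage: P·MP_L = w, so 7·(141 − 4L) = 35.
Then 141 − 4L = 5, giving L = 34.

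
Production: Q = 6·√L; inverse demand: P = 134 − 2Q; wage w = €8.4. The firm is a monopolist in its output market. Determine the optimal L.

Marginal revenue from the inverse demand is MR = 134 − 4Q.
The marginal product is MP_L = 3·L^(-1/2).
A monopolist hires until marginal revenue product equals the wage: MR·MP_L = w.
At L, Q = 6·√L. Substituting and solving: (134 − 24·√L)·3·L^(-1/2) = 8.4 gives L = 25.

L* = 25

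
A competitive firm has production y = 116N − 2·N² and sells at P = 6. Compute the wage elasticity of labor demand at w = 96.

From P·MP_N = w with MP_N = 116 − 4N, labor demand is N(w) = (116 − w/6)/4.
dN/dw = −1/(24) = -1/24.
At w = 96, N = 25, so ε = (dN/dw)·(w/N) = (-1/24)·(96/25) = -0.16.

ε = -0.16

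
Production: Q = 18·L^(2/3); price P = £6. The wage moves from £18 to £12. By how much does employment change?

From P·MP_L = w with MP_L = 12·L^(-1/3), the labor demand is L(w) = (72/w)^(3).
At w = 18: L = 64. At w = 12: L = 216.
ΔL = 216 − 64 = 152.

ΔL = 152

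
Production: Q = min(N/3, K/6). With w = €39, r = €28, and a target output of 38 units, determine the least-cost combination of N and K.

With a fixed-proportions technology, the cost-minimizing bundle uses no slack in either input: N/3 = K/6 = Q.
So N = 3·38 = 114 and K = 6·38 = 228.

N* = 114, K* = 228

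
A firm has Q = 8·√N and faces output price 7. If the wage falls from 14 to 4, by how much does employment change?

ΔN = 45

From P·MP_N = w with MP_N = 4·N^(-1/2), the labor demand is N(w) = (28/w)^(2).
At w = 14: N = 4. At w = 4: N = 49.
ΔN = 49 − 4 = 45.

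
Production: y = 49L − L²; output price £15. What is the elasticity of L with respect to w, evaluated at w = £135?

ε = -0.225

From P·MP_L = w with MP_L = 49 − 2L, labor demand is L(w) = (49 − w/15)/2.
dL/dw = −1/(30) = -1/30.
At w = 135, L = 20, so ε = (dL/dw)·(w/L) = (-1/30)·(135/20) = -0.225.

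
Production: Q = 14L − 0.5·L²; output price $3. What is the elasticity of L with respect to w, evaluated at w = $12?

From P·MP_L = w with MP_L = 14 − L, labor demand is L(w) = 14 − w/3.
dL/dw = −1/(3) = -1/3.
At w = 12, L = 10, so ε = (dL/dw)·(w/L) = (-1/3)·(12/10) = -0.4.

ε = -0.4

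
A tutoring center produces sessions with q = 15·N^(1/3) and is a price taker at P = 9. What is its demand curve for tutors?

MP_N = (1/3)·15·N^(-2/3) = 5·N^(-2/3).
Setting P·MP_N = w: 45·N^(-2/3) = w.
Solving for N: N^(-2/3) = w/45, so N = (45/w)^(3/2).

N(w) = (45/w)^(3/2)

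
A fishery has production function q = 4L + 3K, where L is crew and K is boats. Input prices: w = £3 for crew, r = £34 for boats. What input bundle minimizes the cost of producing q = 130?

The inputs are perfect substitutes, so the firm uses whichever has the lower cost per unit of output.
Cost per unit of output via L is w/4 = 0.75; via K it is r/3 = 34/3. L is cheaper.
Producing q = 130 with L alone: L = 32.5, K = 0.

L* = 32.5, K* = 0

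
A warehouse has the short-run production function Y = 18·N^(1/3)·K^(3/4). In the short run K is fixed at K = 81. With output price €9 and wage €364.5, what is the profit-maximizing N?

With K = 81, MP_N = (1/3)·18·N^(-2/3)·81^(3/4) = 162·N^(-2/3).
Profit maximization for a price taker requires P·MP_N = w: 9·162·N^(-2/3) = 364.5.
So N^(-2/3) = 0.25, which gives N = 8.

N* = 8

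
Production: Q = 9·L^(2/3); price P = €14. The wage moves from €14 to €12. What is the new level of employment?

L* = 343

From P·MP_L = w with MP_L = 6·L^(-1/3), the labor demand is L(w) = (84/w)^(3).
At w = 14: L = 216. At w = 12: L = 343.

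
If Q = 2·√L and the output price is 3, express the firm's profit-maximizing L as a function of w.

L(w) = 9/w²

MP_L = (1/2)·2·L^(-1/2) = L^(-1/2).
Setting P·MP_L = w: 3·L^(-1/2) = w.
Solving for L: L^(-1/2) = w/3, so L = (3/w)^(2).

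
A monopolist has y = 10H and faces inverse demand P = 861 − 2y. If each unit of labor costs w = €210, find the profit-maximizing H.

Marginal revenue from the inverse demand is MR = 861 − 4y.
The marginal product is MP_H = 10.
A monopolist hires until marginal revenue product equals the wage: MR·MP_H = w.
(861 − 40H)·10 = 210, so H = 21.

H* = 21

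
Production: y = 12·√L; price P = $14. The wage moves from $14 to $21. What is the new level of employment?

From P·MP_L = w with MP_L = 6·L^(-1/2), the labor demand is L(w) = (84/w)^(2).
At w = 14: L = 36. At w = 21: L = 16.

L* = 16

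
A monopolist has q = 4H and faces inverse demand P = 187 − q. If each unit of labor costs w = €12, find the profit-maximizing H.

H* = 23

Marginal revenue from the inverse demand is MR = 187 − 2q.
The marginal product is MP_H = 4.
A monopolist hires until marginal revenue product equals the wage: MR·MP_H = w.
(187 − 8H)·4 = 12, so H = 23.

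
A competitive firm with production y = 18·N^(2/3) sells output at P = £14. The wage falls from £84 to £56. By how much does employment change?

ΔN = 19

From P·MP_N = w with MP_N = 12·N^(-1/3), the labor demand is N(w) = (168/w)^(3).
At w = 84: N = 8. At w = 56: N = 27.
ΔN = 27 − 8 = 19.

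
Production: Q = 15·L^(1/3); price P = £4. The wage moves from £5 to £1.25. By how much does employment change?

From P·MP_L = w with MP_L = 5·L^(-2/3), the labor demand is L(w) = (20/w)^(3/2).
At w = 5: L = 8. At w = 1.25: L = 64.
ΔL = 64 − 8 = 56.

ΔL = 56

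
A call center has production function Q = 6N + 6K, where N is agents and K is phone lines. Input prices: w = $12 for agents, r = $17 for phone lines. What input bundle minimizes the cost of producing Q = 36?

N* = 6, K* = 0

The inputs are perfect substitutes, so the firm uses whichever has the lower cost per unit of output.
Cost per unit of output via N is w/6 = 2; via K it is r/6 = 17/6. N is cheaper.
Producing Q = 36 with N alone: N = 6, K = 0.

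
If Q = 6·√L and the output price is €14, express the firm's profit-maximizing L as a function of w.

L(w) = 1764/w²

MP_L = (1/2)·6·L^(-1/2) = 3·L^(-1/2).
Setting P·MP_L = w: 42·L^(-1/2) = w.
Solving for L: L^(-1/2) = w/42, so L = (42/w)^(2).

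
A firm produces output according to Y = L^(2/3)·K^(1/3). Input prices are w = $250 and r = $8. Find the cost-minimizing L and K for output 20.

L* = 8, K* = 125

Cost minimization requires the marginal rate of technical substitution to equal the input-price ratio: MP_L/MP_K = w/r.
Here MP_L/MP_K = (2/3)·(K/L)/(1/3) = 2·(K/L). Setting this equal to 250/8 = 31.25 gives K = 15.625L.
Substituting into Y = 20: L^(2/3)·(15.625L)^(1/3) = 20.
Solving, L = 8 and K = 125.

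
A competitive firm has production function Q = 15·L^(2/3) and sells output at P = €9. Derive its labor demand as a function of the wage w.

MP_L = (2/3)·15·L^(-1/3) = 10·L^(-1/3).
Setting P·MP_L = w: 90·L^(-1/3) = w.
Solving for L: L^(-1/3) = w/90, so L = (90/w)^(3).

L(w) = 729000/w³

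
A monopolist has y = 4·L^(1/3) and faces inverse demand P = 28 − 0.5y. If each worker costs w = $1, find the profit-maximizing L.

L* = 64

Marginal revenue from the inverse demand is MR = 28 − y.
The marginal product is MP_L = (4/3)·L^(-2/3).
A monopolist hires until marginal revenue product equals the wage: MR·MP_L = w.
At L, y = 4·L^(1/3). Substituting and solving: (28 − 4·L^(1/3))·(4/3)·L^(-2/3) = 1 gives L = 64.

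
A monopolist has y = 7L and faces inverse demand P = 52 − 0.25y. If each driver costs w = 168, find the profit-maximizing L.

L* = 8

Marginal revenue from the inverse demand is MR = 52 − 0.5y.
The marginal product is MP_L = 7.
A monopolist hires until marginal revenue product equals the wage: MR·MP_L = w.
(52 − 3.5L)·7 = 168, so L = 8.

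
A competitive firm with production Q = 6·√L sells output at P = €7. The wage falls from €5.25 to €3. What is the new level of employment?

From P·MP_L = w with MP_L = 3·L^(-1/2), the labor demand is L(w) = (21/w)^(2).
At w = 5.25: L = 16. At w = 3: L = 49.

L* = 49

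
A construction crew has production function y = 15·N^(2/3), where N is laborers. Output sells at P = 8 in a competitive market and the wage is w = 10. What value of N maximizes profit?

MP_N = (2/3)·15·N^(-1/3) = 10·N^(-1/3).
Profit maximization for a price taker requires P·MP_N = w: 8·10·N^(-1/3) = 10.
So N^(-1/3) = 0.125, which gives N = 512.

N* = 512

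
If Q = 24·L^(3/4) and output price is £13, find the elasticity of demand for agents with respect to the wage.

MP_L = (3/4)·24·L^(-1/4), so P·MP_L = w gives 234·L^(-1/4) = w.
Solving, L(w) = (234/w)^(4). This is a constant-elasticity form: L ∝ w^(−4), so ε = −4.

ε = -4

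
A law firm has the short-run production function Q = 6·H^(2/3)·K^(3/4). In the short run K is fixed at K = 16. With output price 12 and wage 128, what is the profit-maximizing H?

With K = 16, MP_H = (2/3)·6·H^(-1/3)·16^(3/4) = 32·H^(-1/3).
Profit maximization for a price taker requires P·MP_H = w: 12·32·H^(-1/3) = 128.
So H^(-1/3) = 1/3, which gives H = 27.

H* = 27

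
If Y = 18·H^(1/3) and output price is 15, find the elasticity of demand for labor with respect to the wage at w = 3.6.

ε = -1.5

MP_H = (1/3)·18·H^(-2/3), so P·MP_H = w gives 90·H^(-2/3) = w.
Solving, H(w) = (90/w)^(3/2). This is a constant-elasticity form: H ∝ w^(−3/2), so ε = −3/2.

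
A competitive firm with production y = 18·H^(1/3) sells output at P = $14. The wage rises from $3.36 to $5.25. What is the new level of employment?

H* = 64

From P·MP_H = w with MP_H = 6·H^(-2/3), the labor demand is H(w) = (84/w)^(3/2).
At w = 3.36: H = 125. At w = 5.25: H = 64.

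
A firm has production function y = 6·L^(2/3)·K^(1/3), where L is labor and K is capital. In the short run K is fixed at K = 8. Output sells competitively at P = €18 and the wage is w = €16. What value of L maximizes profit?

L* = 729

With K = 8, MP_L = (2/3)·6·L^(-1/3)·8^(1/3) = 8·L^(-1/3).
Profit maximization for a price taker requires P·MP_L = w: 18·8·L^(-1/3) = 16.
So L^(-1/3) = 1/9, which gives L = 729.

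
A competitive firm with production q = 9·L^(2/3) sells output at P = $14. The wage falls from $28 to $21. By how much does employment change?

ΔL = 37

From P·MP_L = w with MP_L = 6·L^(-1/3), the labor demand is L(w) = (84/w)^(3).
At w = 28: L = 27. At w = 21: L = 64.
ΔL = 64 − 27 = 37.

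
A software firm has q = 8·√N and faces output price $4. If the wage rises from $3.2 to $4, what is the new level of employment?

From P·MP_N = w with MP_N = 4·N^(-1/2), the labor demand is N(w) = (16/w)^(2).
At w = 3.2: N = 25. At w = 4: N = 16.

N* = 16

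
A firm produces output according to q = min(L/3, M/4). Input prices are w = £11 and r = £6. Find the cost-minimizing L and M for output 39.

With a fixed-proportions technology, the cost-minimizing bundle uses no slack in either input: L/3 = M/4 = q.
So L = 3·39 = 117 and M = 4·39 = 156.

L* = 117, M* = 156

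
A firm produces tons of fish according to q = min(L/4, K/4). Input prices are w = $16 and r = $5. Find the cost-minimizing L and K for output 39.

With a fixed-proportions technology, the cost-minimizing bundle uses no slack in either input: L/4 = K/4 = q.
So L = 4·39 = 156 and K = 4·39 = 156.

L* = 156, K* = 156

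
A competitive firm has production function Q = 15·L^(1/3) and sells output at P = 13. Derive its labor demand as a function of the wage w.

L(w) = (65/w)^(3/2)

MP_L = (1/3)·15·L^(-2/3) = 5·L^(-2/3).
Setting P·MP_L = w: 65·L^(-2/3) = w.
Solving for L: L^(-2/3) = w/65, so L = (65/w)^(3/2).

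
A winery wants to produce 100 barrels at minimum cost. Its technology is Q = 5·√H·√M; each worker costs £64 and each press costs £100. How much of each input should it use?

Cost minimization requires the marginal rate of technical substitution to equal the input-price ratio: MP_H/MP_M = w/r.
Here MP_H/MP_M = (1/2)·(M/H)/(1/2) = (M/H). Setting this equal to 64/100 = 0.64 gives M = 0.64H.
Substituting into Q = 100: 5·H^(1/2)·(0.64H)^(1/2) = 100.
Solving, H = 25 and M = 16.

H* = 25, M* = 16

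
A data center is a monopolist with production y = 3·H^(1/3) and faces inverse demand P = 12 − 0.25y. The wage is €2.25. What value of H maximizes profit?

Marginal revenue from the inverse demand is MR = 12 − 0.5y.
The marginal product is MP_H = H^(-2/3).
A monopolist hires until marginal revenue product equals the wage: MR·MP_H = w.
At H, y = 3·H^(1/3). Substituting and solving: (12 − 1.5·H^(1/3))·H^(-2/3) = 2.25 gives H = 8.

H* = 8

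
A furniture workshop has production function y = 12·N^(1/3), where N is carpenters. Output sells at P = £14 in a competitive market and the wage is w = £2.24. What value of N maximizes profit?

N* = 125

MP_N = (1/3)·12·N^(-2/3) = 4·N^(-2/3).
Profit maximization for a price taker requires P·MP_N = w: 14·4·N^(-2/3) = 2.24.
So N^(-2/3) = 0.04, which gives N = 125.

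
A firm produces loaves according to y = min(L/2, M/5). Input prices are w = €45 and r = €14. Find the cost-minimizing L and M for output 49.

L* = 98, M* = 245

With a fixed-proportions technology, the cost-minimizing bundle uses no slack in either input: L/2 = M/5 = y.
So L = 2·49 = 98 and M = 5·49 = 245.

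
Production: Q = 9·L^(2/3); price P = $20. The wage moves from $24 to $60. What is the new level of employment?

L* = 8

From P·MP_L = w with MP_L = 6·L^(-1/3), the labor demand is L(w) = (120/w)^(3).
At w = 24: L = 125. At w = 60: L = 8.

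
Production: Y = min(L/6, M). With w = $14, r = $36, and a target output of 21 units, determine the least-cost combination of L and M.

L* = 126, M* = 21

With a fixed-proportions technology, the cost-minimizing bundle uses no slack in either input: L/6 = M = Y.
So L = 6·21 = 126 and M = 21.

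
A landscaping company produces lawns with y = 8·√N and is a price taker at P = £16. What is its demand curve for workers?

MP_N = (1/2)·8·N^(-1/2) = 4·N^(-1/2).
Setting P·MP_N = w: 64·N^(-1/2) = w.
Solving for N: N^(-1/2) = w/64, so N = (64/w)^(2).

N(w) = 4096/w²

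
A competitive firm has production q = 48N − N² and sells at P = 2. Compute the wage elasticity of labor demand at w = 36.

From P·MP_N = w with MP_N = 48 − 2N, labor demand is N(w) = (48 − w/2)/2.
dN/dw = −1/(4) = -0.25.
At w = 36, N = 15, so ε = (dN/dw)·(w/N) = (-0.25)·(36/15) = -0.6.

ε = -0.6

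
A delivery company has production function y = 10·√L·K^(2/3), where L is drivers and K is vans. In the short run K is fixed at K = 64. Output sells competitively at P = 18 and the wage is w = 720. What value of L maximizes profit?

L* = 4

With K = 64, MP_L = (1/2)·10·L^(-1/2)·64^(2/3) = 80·L^(-1/2).
Profit maximization for a price taker requires P·MP_L = w: 18·80·L^(-1/2) = 720.
So L^(-1/2) = 0.5, which gives L = 4.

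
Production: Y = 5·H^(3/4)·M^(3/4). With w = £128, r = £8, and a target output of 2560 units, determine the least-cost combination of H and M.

H* = 16, M* = 256

Cost minimization requires the marginal rate of technical substitution to equal the input-price ratio: MP_H/MP_M = w/r.
Here MP_H/MP_M = (3/4)·(M/H)/(3/4) = (M/H). Setting this equal to 128/8 = 16 gives M = 16H.
Substituting into Y = 2560: 5·H^(3/4)·(16H)^(3/4) = 2560.
Solving, H = 16 and M = 256.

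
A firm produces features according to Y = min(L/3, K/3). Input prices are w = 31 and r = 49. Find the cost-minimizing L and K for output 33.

With a fixed-proportions technology, the cost-minimizing bundle uses no slack in either input: L/3 = K/3 = Y.
So L = 3·33 = 99 and K = 3·33 = 99.

L* = 99, K* = 99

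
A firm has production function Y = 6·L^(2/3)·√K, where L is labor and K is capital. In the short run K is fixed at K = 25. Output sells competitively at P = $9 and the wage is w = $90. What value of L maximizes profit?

With K = 25, MP_L = (2/3)·6·L^(-1/3)·25^(1/2) = 20·L^(-1/3).
Profit maximization for a price taker requires P·MP_L = w: 9·20·L^(-1/3) = 90.
So L^(-1/3) = 0.5, which gives L = 8.

L* = 8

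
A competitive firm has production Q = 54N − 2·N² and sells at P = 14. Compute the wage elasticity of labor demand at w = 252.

ε = -0.5

From P·MP_N = w with MP_N = 54 − 4N, labor demand is N(w) = (54 − w/14)/4.
dN/dw = −1/(56) = -1/56.
At w = 252, N = 9, so ε = (dN/dw)·(w/N) = (-1/56)·(252/9) = -0.5.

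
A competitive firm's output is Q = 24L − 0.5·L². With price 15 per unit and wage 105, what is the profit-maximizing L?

L* = 17

The marginal product of L is MP_L = 24 − L.
A price-taking firm hires until the value of the marginal product equals the wage: P·MP_L = w, so 15·(24 − L) = 105.
Then 24 − L = 7, giving L = 17.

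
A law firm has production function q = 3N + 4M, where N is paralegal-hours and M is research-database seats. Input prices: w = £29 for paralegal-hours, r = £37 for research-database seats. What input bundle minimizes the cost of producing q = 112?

The inputs are perfect substitutes, so the firm uses whichever has the lower cost per unit of output.
Cost per unit of output via N is w/3 = 29/3; via M it is r/4 = 9.25. M is cheaper.
Producing q = 112 with M alone: N = 0, M = 28.

N* = 0, M* = 28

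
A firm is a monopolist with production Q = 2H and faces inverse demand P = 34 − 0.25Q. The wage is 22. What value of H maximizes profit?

Marginal revenue from the inverse demand is MR = 34 − 0.5Q.
The marginal product is MP_H = 2.
A monopolist hires until marginal revenue product equals the wage: MR·MP_H = w.
(34 − H)·2 = 22, so H = 23.

H* = 23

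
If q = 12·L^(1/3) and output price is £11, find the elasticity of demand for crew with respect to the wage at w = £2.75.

ε = -1.5

MP_L = (1/3)·12·L^(-2/3), so P·MP_L = w gives 44·L^(-2/3) = w.
Solving, L(w) = (44/w)^(3/2). This is a constant-elasticity form: L ∝ w^(−3/2), so ε = −3/2.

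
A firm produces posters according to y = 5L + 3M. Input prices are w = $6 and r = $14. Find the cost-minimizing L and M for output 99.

L* = 19.8, M* = 0

The inputs are perfect substitutes, so the firm uses whichever has the lower cost per unit of output.
Cost per unit of output via L is w/5 = 1.2; via M it is r/3 = 14/3. L is cheaper.
Producing y = 99 with L alone: L = 19.8, M = 0.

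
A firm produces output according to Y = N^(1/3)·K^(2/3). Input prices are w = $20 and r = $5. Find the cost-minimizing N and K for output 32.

Cost minimization requires the marginal rate of technical substitution to equal the input-price ratio: MP_N/MP_K = w/r.
Here MP_N/MP_K = (1/3)·(K/N)/(2/3) = 0.5·(K/N). Setting this equal to 20/5 = 4 gives K = 8N.
Substituting into Y = 32: N^(1/3)·(8N)^(2/3) = 32.
Solving, N = 8 and K = 64.

N* = 8, K* = 64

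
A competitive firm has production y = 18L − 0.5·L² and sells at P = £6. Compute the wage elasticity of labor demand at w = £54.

From P·MP_L = w with MP_L = 18 − L, labor demand is L(w) = 18 − w/6.
dL/dw = −1/(6) = -1/6.
At w = 54, L = 9, so ε = (dL/dw)·(w/L) = (-1/6)·(54/9) = -1.

ε = -1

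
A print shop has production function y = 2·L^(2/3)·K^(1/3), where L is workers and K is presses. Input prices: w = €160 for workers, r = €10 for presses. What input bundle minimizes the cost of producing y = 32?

L* = 8, K* = 64

Cost minimization requires the marginal rate of technical substitution to equal the input-price ratio: MP_L/MP_K = w/r.
Here MP_L/MP_K = (2/3)·(K/L)/(1/3) = 2·(K/L). Setting this equal to 160/10 = 16 gives K = 8L.
Substituting into y = 32: 2·L^(2/3)·(8L)^(1/3) = 32.
Solving, L = 8 and K = 64.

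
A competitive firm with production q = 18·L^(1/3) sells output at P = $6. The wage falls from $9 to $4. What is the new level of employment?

L* = 27

From P·MP_L = w with MP_L = 6·L^(-2/3), the labor demand is L(w) = (36/w)^(3/2).
At w = 9: L = 8. At w = 4: L = 27.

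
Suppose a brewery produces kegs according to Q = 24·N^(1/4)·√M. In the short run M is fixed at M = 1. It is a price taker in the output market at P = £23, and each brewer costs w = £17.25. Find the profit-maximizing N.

With M = 1, MP_N = (1/4)·24·N^(-3/4)·1^(1/2) = 6·N^(-3/4).
Profit maximization for a price taker requires P·MP_N = w: 23·6·N^(-3/4) = 17.25.
So N^(-3/4) = 0.125, which gives N = 16.

N* = 16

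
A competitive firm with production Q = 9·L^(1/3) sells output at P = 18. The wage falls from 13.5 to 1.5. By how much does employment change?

From P·MP_L = w with MP_L = 3·L^(-2/3), the labor demand is L(w) = (54/w)^(3/2).
At w = 13.5: L = 8. At w = 1.5: L = 216.
ΔL = 216 − 8 = 208.

ΔL = 208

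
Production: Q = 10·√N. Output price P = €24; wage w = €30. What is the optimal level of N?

N* = 16

MP_N = (1/2)·10·N^(-1/2) = 5·N^(-1/2).
Profit maximization for a price taker requires P·MP_N = w: 24·5·N^(-1/2) = 30.
So N^(-1/2) = 0.25, which gives N = 16.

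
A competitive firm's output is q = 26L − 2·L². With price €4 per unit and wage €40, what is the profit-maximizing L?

The marginal product of L is MP_L = 26 − 4L.
A price-taking firm hires until the value of the marginal product equals the wage: P·MP_L = w, so 4·(26 − 4L) = 40.
Then 26 − 4L = 10, giving L = 4.

L* = 4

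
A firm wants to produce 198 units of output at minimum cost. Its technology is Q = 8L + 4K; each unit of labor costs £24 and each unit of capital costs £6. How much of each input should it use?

L* = 0, K* = 49.5

The inputs are perfect substitutes, so the firm uses whichever has the lower cost per unit of output.
Cost per unit of output via L is w/8 = 3; via K it is r/4 = 1.5. K is cheaper.
Producing Q = 198 with K alone: L = 0, K = 49.5.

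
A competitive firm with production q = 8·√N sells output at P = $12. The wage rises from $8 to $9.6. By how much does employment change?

ΔN = -11

From P·MP_N = w with MP_N = 4·N^(-1/2), the labor demand is N(w) = (48/w)^(2).
At w = 8: N = 36. At w = 9.6: N = 25.
ΔN = 25 − 36 = -11.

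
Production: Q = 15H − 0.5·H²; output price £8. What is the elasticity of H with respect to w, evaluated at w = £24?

ε = -0.25

From P·MP_H = w with MP_H = 15 − H, labor demand is H(w) = 15 − w/8.
dH/dw = −1/(8) = -0.125.
At w = 24, H = 12, so ε = (dH/dw)·(w/H) = (-0.125)·(24/12) = -0.25.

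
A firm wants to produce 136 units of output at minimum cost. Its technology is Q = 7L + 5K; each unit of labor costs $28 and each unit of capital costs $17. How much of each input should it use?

The inputs are perfect substitutes, so the firm uses whichever has the lower cost per unit of output.
Cost per unit of output via L is w/7 = 4; via K it is r/5 = 3.4. K is cheaper.
Producing Q = 136 with K alone: L = 0, K = 27.2.

L* = 0, K* = 27.2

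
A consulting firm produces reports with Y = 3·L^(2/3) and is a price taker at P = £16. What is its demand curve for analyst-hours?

MP_L = (2/3)·3·L^(-1/3) = 2·L^(-1/3).
Setting P·MP_L = w: 32·L^(-1/3) = w.
Solving for L: L^(-1/3) = w/32, so L = (32/w)^(3).

L(w) = 32768/w³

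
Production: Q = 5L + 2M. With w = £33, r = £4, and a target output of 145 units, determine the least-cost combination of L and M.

The inputs are perfect substitutes, so the firm uses whichever has the lower cost per unit of output.
Cost per unit of output via L is w/5 = 6.6; via M it is r/2 = 2. M is cheaper.
Producing Q = 145 with M alone: L = 0, M = 72.5.

L* = 0, M* = 72.5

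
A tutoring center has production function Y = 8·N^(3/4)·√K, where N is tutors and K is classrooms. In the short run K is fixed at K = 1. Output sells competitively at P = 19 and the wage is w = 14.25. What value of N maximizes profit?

N* = 4096

With K = 1, MP_N = (3/4)·8·N^(-1/4)·1^(1/2) = 6·N^(-1/4).
Profit maximization for a price taker requires P·MP_N = w: 19·6·N^(-1/4) = 14.25.
So N^(-1/4) = 0.125, which gives N = 4096.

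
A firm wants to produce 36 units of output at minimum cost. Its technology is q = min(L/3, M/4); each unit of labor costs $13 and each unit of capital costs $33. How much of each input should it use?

With a fixed-proportions technology, the cost-minimizing bundle uses no slack in either input: L/3 = M/4 = q.
So L = 3·36 = 108 and M = 4·36 = 144.

L* = 108, M* = 144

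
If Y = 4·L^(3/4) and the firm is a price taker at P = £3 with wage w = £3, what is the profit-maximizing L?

L* = 81

MP_L = (3/4)·4·L^(-1/4) = 3·L^(-1/4).
Profit maximization for a price taker requires P·MP_L = w: 3·3·L^(-1/4) = 3.
So L^(-1/4) = 1/3, which gives L = 81.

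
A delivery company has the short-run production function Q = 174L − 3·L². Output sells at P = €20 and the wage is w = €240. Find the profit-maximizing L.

The marginal product of L is MP_L = 174 − 6L.
A price-taking firm hires until the value of the marginal product equals the wage: P·MP_L = w, so 20·(174 − 6L) = 240.
Then 174 − 6L = 12, giving L = 27.

L* = 27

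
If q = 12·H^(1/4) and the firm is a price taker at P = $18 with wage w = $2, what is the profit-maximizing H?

MP_H = (1/4)·12·H^(-3/4) = 3·H^(-3/4).
Profit maximization for a price taker requires P·MP_H = w: 18·3·H^(-3/4) = 2.
So H^(-3/4) = 1/27, which gives H = 81.

H* = 81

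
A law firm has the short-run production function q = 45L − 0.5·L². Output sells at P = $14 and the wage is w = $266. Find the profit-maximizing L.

The marginal product of L is MP_L = 45 − L.
A price-taking firm hires until the value of the marginal product equals the wage: P·MP_L = w, so 14·(45 − L) = 266.
Then 45 − L = 19, giving L = 26.

L* = 26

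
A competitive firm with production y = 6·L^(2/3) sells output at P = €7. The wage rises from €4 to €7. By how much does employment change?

ΔL = -279

From P·MP_L = w with MP_L = 4·L^(-1/3), the labor demand is L(w) = (28/w)^(3).
At w = 4: L = 343. At w = 7: L = 64.
ΔL = 64 − 343 = -279.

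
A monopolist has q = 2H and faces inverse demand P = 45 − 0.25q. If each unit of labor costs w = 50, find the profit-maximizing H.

Marginal revenue from the inverse demand is MR = 45 − 0.5q.
The marginal product is MP_H = 2.
A monopolist hires until marginal revenue product equals the wage: MR·MP_H = w.
(45 − H)·2 = 50, so H = 20.

H* = 20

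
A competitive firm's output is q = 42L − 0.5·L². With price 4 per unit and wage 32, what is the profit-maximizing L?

The marginal product of L is MP_L = 42 − L.
A price-taking firm hires until the value of the marginal product equals the wage: P·MP_L = w, so 4·(42 − L) = 32.
Then 42 − L = 8, giving L = 34.

L* = 34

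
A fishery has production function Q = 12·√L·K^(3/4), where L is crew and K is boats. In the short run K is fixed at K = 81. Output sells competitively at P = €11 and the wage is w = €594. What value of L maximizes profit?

L* = 9

With K = 81, MP_L = (1/2)·12·L^(-1/2)·81^(3/4) = 162·L^(-1/2).
Profit maximization for a price taker requires P·MP_L = w: 11·162·L^(-1/2) = 594.
So L^(-1/2) = 1/3, which gives L = 9.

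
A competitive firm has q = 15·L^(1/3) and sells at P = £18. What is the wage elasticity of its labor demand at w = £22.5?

MP_L = (1/3)·15·L^(-2/3), so P·MP_L = w gives 90·L^(-2/3) = w.
Solving, L(w) = (90/w)^(3/2). This is a constant-elasticity form: L ∝ w^(−3/2), so ε = −3/2.

ε = -1.5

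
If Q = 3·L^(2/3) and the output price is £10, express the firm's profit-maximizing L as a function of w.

L(w) = 8000/w³

MP_L = (2/3)·3·L^(-1/3) = 2·L^(-1/3).
Setting P·MP_L = w: 20·L^(-1/3) = w.
Solving for L: L^(-1/3) = w/20, so L = (20/w)^(3).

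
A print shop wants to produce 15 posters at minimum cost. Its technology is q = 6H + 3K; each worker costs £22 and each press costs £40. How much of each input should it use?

The inputs are perfect substitutes, so the firm uses whichever has the lower cost per unit of output.
Cost per unit of output via H is w/6 = 11/3; via K it is r/3 = 40/3. H is cheaper.
Producing q = 15 with H alone: H = 2.5, K = 0.

H* = 2.5, K* = 0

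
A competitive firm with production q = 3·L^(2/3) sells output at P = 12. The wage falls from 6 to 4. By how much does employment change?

From P·MP_L = w with MP_L = 2·L^(-1/3), the labor demand is L(w) = (24/w)^(3).
At w = 6: L = 64. At w = 4: L = 216.
ΔL = 216 − 64 = 152.

ΔL = 152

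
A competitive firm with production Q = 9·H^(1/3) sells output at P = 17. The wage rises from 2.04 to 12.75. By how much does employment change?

ΔH = -117

From P·MP_H = w with MP_H = 3·H^(-2/3), the labor demand is H(w) = (51/w)^(3/2).
At w = 2.04: H = 125. At w = 12.75: H = 8.
ΔH = 8 − 125 = -117.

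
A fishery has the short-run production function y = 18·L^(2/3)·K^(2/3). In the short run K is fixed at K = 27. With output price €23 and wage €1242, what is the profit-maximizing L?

L* = 8

With K = 27, MP_L = (2/3)·18·L^(-1/3)·27^(2/3) = 108·L^(-1/3).
Profit maximization for a price taker requires P·MP_L = w: 23·108·L^(-1/3) = 1242.
So L^(-1/3) = 0.5, which gives L = 8.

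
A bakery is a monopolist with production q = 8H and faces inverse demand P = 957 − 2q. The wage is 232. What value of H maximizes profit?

Marginal revenue from the inverse demand is MR = 957 − 4q.
The marginal product is MP_H = 8.
A monopolist hires until marginal revenue product equals the wage: MR·MP_H = w.
(957 − 32H)·8 = 232, so H = 29.

H* = 29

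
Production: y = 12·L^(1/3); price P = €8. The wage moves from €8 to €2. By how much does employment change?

ΔL = 56

From P·MP_L = w with MP_L = 4·L^(-2/3), the labor demand is L(w) = (32/w)^(3/2).
At w = 8: L = 8. At w = 2: L = 64.
ΔL = 64 − 8 = 56.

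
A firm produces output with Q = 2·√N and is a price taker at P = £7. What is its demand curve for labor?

N(w) = 49/w²

MP_N = (1/2)·2·N^(-1/2) = N^(-1/2).
Setting P·MP_N = w: 7·N^(-1/2) = w.
Solving for N: N^(-1/2) = w/7, so N = (7/w)^(2).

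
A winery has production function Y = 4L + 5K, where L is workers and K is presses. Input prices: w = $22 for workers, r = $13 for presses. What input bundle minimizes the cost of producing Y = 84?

L* = 0, K* = 16.8

The inputs are perfect substitutes, so the firm uses whichever has the lower cost per unit of output.
Cost per unit of output via L is w/4 = 5.5; via K it is r/5 = 2.6. K is cheaper.
Producing Y = 84 with K alone: L = 0, K = 16.8.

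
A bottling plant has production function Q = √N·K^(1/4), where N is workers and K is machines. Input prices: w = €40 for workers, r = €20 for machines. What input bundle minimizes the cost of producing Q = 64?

Cost minimization requires the marginal rate of technical substitution to equal the input-price ratio: MP_N/MP_K = w/r.
Here MP_N/MP_K = (1/2)·(K/N)/(1/4) = 2·(K/N). Setting this equal to 40/20 = 2 gives K = N.
Substituting into Q = 64: N^(1/2)·(N)^(1/4) = 64.
Solving, N = 256 and K = 256.

N* = 256, K* = 256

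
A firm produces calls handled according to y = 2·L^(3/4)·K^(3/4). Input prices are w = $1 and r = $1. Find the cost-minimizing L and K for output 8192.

L* = 256, K* = 256

Cost minimization requires the marginal rate of technical substitution to equal the input-price ratio: MP_L/MP_K = w/r.
Here MP_L/MP_K = (3/4)·(K/L)/(3/4) = (K/L). Setting this equal to 1/1 = 1 gives K = L.
Substituting into y = 8192: 2·L^(3/4)·(L)^(3/4) = 8192.
Solving, L = 256 and K = 256.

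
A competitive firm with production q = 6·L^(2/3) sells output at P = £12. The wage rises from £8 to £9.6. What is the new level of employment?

L* = 125

From P·MP_L = w with MP_L = 4·L^(-1/3), the labor demand is L(w) = (48/w)^(3).
At w = 8: L = 216. At w = 9.6: L = 125.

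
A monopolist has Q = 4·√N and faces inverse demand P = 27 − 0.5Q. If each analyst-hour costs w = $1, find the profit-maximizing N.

N* = 36

Marginal revenue from the inverse demand is MR = 27 − Q.
The marginal product is MP_N = 2·N^(-1/2).
A monopolist hires until marginal revenue product equals the wage: MR·MP_N = w.
At N, Q = 4·√N. Substituting and solving: (27 − 4·√N)·2·N^(-1/2) = 1 gives N = 36.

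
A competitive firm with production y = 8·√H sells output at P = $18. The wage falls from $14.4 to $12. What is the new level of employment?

From P·MP_H = w with MP_H = 4·H^(-1/2), the labor demand is H(w) = (72/w)^(2).
At w = 14.4: H = 25. At w = 12: H = 36.

H* = 36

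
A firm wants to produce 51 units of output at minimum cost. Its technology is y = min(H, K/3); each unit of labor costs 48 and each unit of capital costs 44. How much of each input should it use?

With a fixed-proportions technology, the cost-minimizing bundle uses no slack in either input: H = K/3 = y.
So H = 51 and K = 3·51 = 153.

H* = 51, K* = 153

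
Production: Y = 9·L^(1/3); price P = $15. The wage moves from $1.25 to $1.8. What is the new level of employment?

From P·MP_L = w with MP_L = 3·L^(-2/3), the labor demand is L(w) = (45/w)^(3/2).
At w = 1.25: L = 216. At w = 1.8: L = 125.

L* = 125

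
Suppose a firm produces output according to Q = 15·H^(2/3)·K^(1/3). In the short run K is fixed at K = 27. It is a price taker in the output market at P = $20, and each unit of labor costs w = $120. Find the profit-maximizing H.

H* = 125

With K = 27, MP_H = (2/3)·15·H^(-1/3)·27^(1/3) = 30·H^(-1/3).
Profit maximization for a price taker requires P·MP_H = w: 20·30·H^(-1/3) = 120.
So H^(-1/3) = 0.2, which gives H = 125.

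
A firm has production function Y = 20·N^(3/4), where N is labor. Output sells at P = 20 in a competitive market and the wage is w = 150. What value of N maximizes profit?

N* = 16

MP_N = (3/4)·20·N^(-1/4) = 15·N^(-1/4).
Profit maximization for a price taker requires P·MP_N = w: 20·15·N^(-1/4) = 150.
So N^(-1/4) = 0.5, which gives N = 16.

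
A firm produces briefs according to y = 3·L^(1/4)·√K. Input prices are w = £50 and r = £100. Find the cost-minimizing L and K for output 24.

Cost minimization requires the marginal rate of technical substitution to equal the input-price ratio: MP_L/MP_K = w/r.
Here MP_L/MP_K = (1/4)·(K/L)/(1/2) = 0.5·(K/L). Setting this equal to 50/100 = 0.5 gives K = L.
Substituting into y = 24: 3·L^(1/4)·(L)^(1/2) = 24.
Solving, L = 16 and K = 16.

L* = 16, K* = 16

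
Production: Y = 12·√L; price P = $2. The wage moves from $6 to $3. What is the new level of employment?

L* = 16

From P·MP_L = w with MP_L = 6·L^(-1/2), the labor demand is L(w) = (12/w)^(2).
At w = 6: L = 4. At w = 3: L = 16.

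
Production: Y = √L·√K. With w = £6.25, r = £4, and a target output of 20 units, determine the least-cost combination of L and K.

Cost minimization requires the marginal rate of technical substitution to equal the input-price ratio: MP_L/MP_K = w/r.
Here MP_L/MP_K = (1/2)·(K/L)/(1/2) = (K/L). Setting this equal to 6.25/4 = 1.5625 gives K = 1.5625L.
Substituting into Y = 20: L^(1/2)·(1.5625L)^(1/2) = 20.
Solving, L = 16 and K = 25.

L* = 16, K* = 25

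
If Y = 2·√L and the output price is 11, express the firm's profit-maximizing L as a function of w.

L(w) = 121/w²

MP_L = (1/2)·2·L^(-1/2) = L^(-1/2).
Setting P·MP_L = w: 11·L^(-1/2) = w.
Solving for L: L^(-1/2) = w/11, so L = (11/w)^(2).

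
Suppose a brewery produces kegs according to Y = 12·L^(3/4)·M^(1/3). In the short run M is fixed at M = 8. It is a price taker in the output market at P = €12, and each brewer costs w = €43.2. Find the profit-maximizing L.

With M = 8, MP_L = (3/4)·12·L^(-1/4)·8^(1/3) = 18·L^(-1/4).
Profit maximization for a price taker requires P·MP_L = w: 12·18·L^(-1/4) = 43.2.
So L^(-1/4) = 0.2, which gives L = 625.

L* = 625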